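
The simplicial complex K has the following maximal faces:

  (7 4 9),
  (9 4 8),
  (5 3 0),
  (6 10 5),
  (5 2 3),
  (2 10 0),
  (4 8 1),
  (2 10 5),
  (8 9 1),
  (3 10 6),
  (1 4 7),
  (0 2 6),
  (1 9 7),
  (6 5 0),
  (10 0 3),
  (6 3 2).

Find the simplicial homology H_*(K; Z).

H_0 ≅ Z^2,  H_1 ≅ Z/2,  H_2 ≅ Z.

We work with the vertex ordering 0 < 1 < 2 < 3 < 4 < 5 < 6 < 7 < 8 < 9 < 10. The simplices of K, each written with vertices in increasing order, are:

  0-simplices (11): [0], [1], [2], [3], [4], [5], [6], [7], [8], [9], [10]
  1-simplices (24): (24 of them)
  2-simplices (16): [0,2,6], [0,2,10], [0,3,5], [0,3,10], [0,5,6], [1,4,7], [1,4,8], [1,7,9], [1,8,9], [2,3,5], [2,3,6], [2,5,10], [3,6,10], [4,7,9], [4,8,9], [5,6,10]

Hence C_0 ≅ Z^11, C_1 ≅ Z^24, C_2 ≅ Z^16.

Boundary ∂_1: C_1 → C_0 is given by ∂[p,q] = [q] − [p]. For instance
  ∂[2,10] = [10] − [2].
This gives a 11×24 integer matrix of rank 9; reducing to Smith normal form yields diagonal entries (1,1,1,1,1,1,1,1,1).

Boundary ∂_2: C_2 → C_1 acts by ∂[p,q,r] = [q,r] − [p,r] + [p,q]. For instance
  ∂[0,5,6] = [5,6] − [0,6] + [0,5],
  ∂[2,3,5] = [3,5] − [2,5] + [2,3].
This gives a 24×16 integer matrix of rank 15; reducing to Smith normal form yields diagonal entries (1,1,1,1,1,1,1,1,1,1,1,1,1,1,2).

Computing H_k = (kernel of ∂_k) / (image of ∂_{k+1}):

  H_0: rank C_0 − rank ∂_1 = 11 − 9 = 2, and the invariant factors of ∂_1 are all 1, so H_0 ≅ Z^2.
  H_1: rank ker ∂_1 − rank ∂_2 = (24 − 9) − 15 = 0, and ∂_2 has invariant factor 2 > 1, so H_1 ≅ Z/2.
  H_2: rank ker ∂_2 − rank ∂_3 = (16 − 15) − 0 = 1, and there is no ∂_3, so H_2 ≅ Z.

As a check, the Euler characteristic is 11 − 24 + 16 = 3, which agrees with 2 − 0 + 1 = 3.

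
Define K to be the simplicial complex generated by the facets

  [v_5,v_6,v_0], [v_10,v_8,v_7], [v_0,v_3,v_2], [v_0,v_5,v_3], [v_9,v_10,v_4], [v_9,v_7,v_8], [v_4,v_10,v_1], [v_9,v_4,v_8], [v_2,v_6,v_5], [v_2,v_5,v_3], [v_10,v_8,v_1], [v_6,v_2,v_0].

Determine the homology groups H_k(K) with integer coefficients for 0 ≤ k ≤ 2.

Order the vertices as v_0 < v_1 < v_2 < v_3 < v_4 < v_5 < v_6 < v_7 < v_8 < v_9 < v_10. Listing each simplex with vertices in this order, K has dimension 2 with simplices:

  0-simplices (11): [v_0], [v_1], [v_2], [v_3], [v_4], [v_5], [v_6], [v_7], [v_8], [v_9], [v_10]
  1-simplices (21): (21 of them)
  2-simplices (12): (12 of them)

Hence C_0 ≅ Z^11, C_1 ≅ Z^21, C_2 ≅ Z^12.

Boundary ∂_1: C_1 → C_0 is given by ∂[p,q] = [q] − [p]. For instance
  ∂[v_5,v_6] = [v_6] − [v_5].
The 11×21 boundary matrix has rank 9 and Smith normal form diag(1,1,1,1,1,1,1,1,1).

Boundary ∂_2: C_2 → C_1 maps a triangle to the signed sum of its edges. For instance
  ∂[v_4,v_8,v_9] = [v_8,v_9] − [v_4,v_9] + [v_4,v_8],
  ∂[v_0,v_3,v_5] = [v_3,v_5] − [v_0,v_5] + [v_0,v_3].
This gives a 21×12 integer matrix of rank 11; reducing to Smith normal form yields diagonal entries (1,1,1,1,1,1,1,1,1,1,1).

From H_k ≅ ker(∂_k) / im(∂_{k+1}) we obtain:

  H_0: rank C_0 − rank ∂_1 = 11 − 9 = 2, and the invariant factors of ∂_1 are all 1, so H_0 ≅ Z^2.
  H_1: rank ker ∂_1 − rank ∂_2 = (21 − 9) − 11 = 1, and the invariant factors of ∂_2 are all 1, so H_1 ≅ Z.
  H_2: rank ker ∂_2 − rank ∂_3 = (12 − 11) − 0 = 1, and there is no ∂_3, so H_2 ≅ Z.

H_0 = Z^2,  H_1 = Z,  H_2 = Z.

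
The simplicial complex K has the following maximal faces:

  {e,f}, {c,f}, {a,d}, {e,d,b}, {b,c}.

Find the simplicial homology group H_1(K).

Order the vertices as a < b < c < d < e < f. Listing each simplex with vertices in this order, K has dimension 2 with simplices:

  0-simplices (6): a, b, c, d, e, f
  1-simplices (7): ad, bc, bd, be, cf, de, ef
  2-simplices (1): bde

so the chain groups are C_0 ≅ Z^6, C_1 ≅ Z^7, C_2 ≅ Z^1.

The boundary map ∂_1: C_1 → C_0 maps an edge to its endpoints' difference, ∂[p,q] = q − p. For instance
  ∂cf = f − c.
The resulting 6×7 matrix has rank 5, and its Smith normal form has invariant factors (1,1,1,1,1).

The boundary map ∂_2: C_2 → C_1 sends each 2-simplex [p,q,r] to [q,r] − [p,r] + [p,q]. For instance
  ∂bde = de − be + bd.
This gives a 7×1 integer matrix of rank 1; reducing to Smith normal form yields diagonal entries (1).

From H_k ≅ ker(∂_k) / im(∂_{k+1}) we obtain:

  H_1: rank ker ∂_1 − rank ∂_2 = (7 − 5) − 1 = 1, and the invariant factors of ∂_2 are all 1, so H_1 ≅ Z.

H_1 ≅ Z.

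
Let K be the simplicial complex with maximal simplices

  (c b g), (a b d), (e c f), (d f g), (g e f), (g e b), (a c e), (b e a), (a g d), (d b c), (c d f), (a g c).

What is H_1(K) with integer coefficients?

Take the total order a < b < c < d < e < f < g on the vertex set. Then K (dimension 2) consists of the simplices:

  0-simplices (7): a, b, c, d, e, f, g
  1-simplices (18): ab, ac, ad, ae, ag, bc, bd, be, bg, cd, ce, cf, cg, df, dg, ef, eg, fg
  2-simplices (12): abd, abe, ace, acg, adg, bcd, bcg, beg, cdf, cef, dfg, efg

Hence C_0 ≅ Z^7, C_1 ≅ Z^18, C_2 ≅ Z^12.

The boundary map ∂_1: C_1 → C_0 maps an edge to its endpoints' difference, ∂[p,q] = q − p.
The resulting 7×18 matrix has rank 6, and its Smith normal form has invariant factors (1,1,1,1,1,1).

The boundary map ∂_2: C_2 → C_1 maps a triangle to the signed sum of its edges. For instance
  ∂bcg = cg − bg + bc,
  ∂adg = dg − ag + ad.
This gives a 18×12 integer matrix of rank 12; reducing to Smith normal form yields diagonal entries (1,1,1,1,1,1,1,1,1,1,1,2).

Reading off H_k = ker ∂_k / im ∂_{k+1}:

  H_1: rank ker ∂_1 − rank ∂_2 = (18 − 6) − 12 = 0, and ∂_2 has invariant factor 2 > 1, so H_1 = Z/2.

(K is a triangulation of the real projective plane RP^2.)

H_1 ≅ Z/2.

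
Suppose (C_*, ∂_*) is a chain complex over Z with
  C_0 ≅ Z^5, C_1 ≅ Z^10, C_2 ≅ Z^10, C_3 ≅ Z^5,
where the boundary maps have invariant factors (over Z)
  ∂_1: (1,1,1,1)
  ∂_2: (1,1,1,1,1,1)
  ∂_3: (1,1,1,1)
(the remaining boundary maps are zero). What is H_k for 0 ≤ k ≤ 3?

H_0: b_0 = 5 − 0 − 4 = 1; torsion from ∂_1 factors > 1: none. So H_0 = Z.
H_1: b_1 = 10 − 4 − 6 = 0; torsion from ∂_2 factors > 1: none. So H_1 = 0.
H_2: b_2 = 10 − 6 − 4 = 0; torsion from ∂_3 factors > 1: none. So H_2 = 0.
H_3: b_3 = 5 − 4 − 0 = 1; torsion from ∂_4 factors > 1: none. So H_3 = Z.

H_0 = Z,  H_1 = 0,  H_2 = 0,  H_3 = Z.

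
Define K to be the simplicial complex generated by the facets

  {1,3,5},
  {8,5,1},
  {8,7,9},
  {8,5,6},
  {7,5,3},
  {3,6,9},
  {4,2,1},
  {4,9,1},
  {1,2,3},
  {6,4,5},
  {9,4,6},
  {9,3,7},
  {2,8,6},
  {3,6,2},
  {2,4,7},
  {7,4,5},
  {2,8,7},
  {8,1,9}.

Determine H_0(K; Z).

H_0 = Z.

K has 9 vertices, 27 edges, 18 triangles.
rank ∂_0 = 0, rank ∂_1 = 8 ⇒ b_0 = 9 − 0 − 8 = 1; all invariant factors of ∂_1 are 1 so no torsion. So H_0 ≅ Z.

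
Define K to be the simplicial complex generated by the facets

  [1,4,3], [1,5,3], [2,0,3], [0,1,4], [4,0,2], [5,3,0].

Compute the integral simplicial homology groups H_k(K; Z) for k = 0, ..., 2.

Order the vertices as 0 < 1 < 2 < 3 < 4 < 5. Listing each simplex with vertices in this order, K has dimension 2 with simplices:

  0-simplices (6): [0], [1], [2], [3], [4], [5]
  1-simplices (12): [0,1], [0,2], [0,3], [0,4], [0,5], [1,3], [1,4], [1,5], [2,3], [2,4], [3,4], [3,5]
  2-simplices (6): [0,1,4], [0,2,3], [0,2,4], [0,3,5], [1,3,4], [1,3,5]

giving chain groups C_0 ≅ Z^6, C_1 ≅ Z^12, C_2 ≅ Z^6.

The boundary map ∂_1: C_1 → C_0 maps an edge to its endpoints' difference, ∂[p,q] = q − p.
The 6×12 boundary matrix has rank 5 and Smith normal form diag(1,1,1,1,1).

Boundary ∂_2: C_2 → C_1 maps a triangle to the signed sum of its edges. For instance
  ∂[0,3,5] = [3,5] − [0,5] + [0,3],
  ∂[1,3,4] = [3,4] − [1,4] + [1,3].
This gives a 12×6 integer matrix of rank 6; reducing to Smith normal form yields diagonal entries (1,1,1,1,1,1).

From H_k ≅ ker(∂_k) / im(∂_{k+1}) we obtain:

  H_0: rank C_0 − rank ∂_1 = 6 − 5 = 1, and the invariant factors of ∂_1 are all 1, so H_0 ≅ Z.
  H_1: rank ker ∂_1 − rank ∂_2 = (12 − 5) − 6 = 1, and the invariant factors of ∂_2 are all 1, so H_1 ≅ Z.
  H_2: rank ker ∂_2 − rank ∂_3 = (6 − 6) − 0 = 0, and there is no ∂_3, so H_2 ≅ 0.

H_0 ≅ Z,  H_1 ≅ Z,  H_2 = 0.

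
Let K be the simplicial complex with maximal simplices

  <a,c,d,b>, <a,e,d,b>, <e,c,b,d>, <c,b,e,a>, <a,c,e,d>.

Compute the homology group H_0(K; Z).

Fix the vertex order a < b < c < d < e and write every simplex with vertices in increasing order. Then dim K = 3 and the simplices of K are:

  0-simplices (5): a, b, c, d, e
  1-simplices (10): ab, ac, ad, ae, bc, bd, be, cd, ce, de
  2-simplices (10): abc, abd, abe, acd, ace, ade, bcd, bce, bde, cde
  3-simplices (5): abcd, abce, abde, acde, bcde

Hence C_0 ≅ Z^5, C_1 ≅ Z^10, C_2 ≅ Z^10, C_3 ≅ Z^5.

∂_1: C_1 → C_0 is given by ∂[p,q] = [q] − [p]. For instance
  ∂ad = d − a.
As a 5×10 matrix over Z this has rank 4, with invariant factors (1,1,1,1).

∂_2: C_2 → C_1 sends each 2-simplex [p,q,r] to [q,r] − [p,r] + [p,q]. For instance
  ∂abc = bc − ac + ab,
  ∂abe = be − ae + ab.
The resulting 10×10 matrix has rank 6, and its Smith normal form has invariant factors (1,1,1,1,1,1).

∂_3: C_3 → C_2 sends each 3-simplex σ to the alternating sum Σ_i (−1)^i (σ with its i-th vertex removed). For instance
  ∂abcd = bcd − acd + abd − abc,
  ∂abde = bde − ade + abe − abd.
The resulting 10×5 matrix has rank 4, and its Smith normal form has invariant factors (1,1,1,1).

From H_k ≅ ker(∂_k) / im(∂_{k+1}) we obtain:

  H_0: rank C_0 − rank ∂_1 = 5 − 4 = 1, and the invariant factors of ∂_1 are all 1, so H_0 = Z.

H_0 = Z.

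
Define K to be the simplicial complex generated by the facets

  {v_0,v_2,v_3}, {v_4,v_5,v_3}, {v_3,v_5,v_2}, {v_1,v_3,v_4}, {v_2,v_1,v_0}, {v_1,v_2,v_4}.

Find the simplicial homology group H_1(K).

Order the vertices as v_0 < v_1 < v_2 < v_3 < v_4 < v_5. Listing each simplex with vertices in this order, K has dimension 2 with simplices:

  0-simplices (6): [v_0], [v_1], [v_2], [v_3], [v_4], [v_5]
  1-simplices (12): [v_0,v_1], [v_0,v_2], [v_0,v_3], [v_1,v_2], [v_1,v_3], [v_1,v_4], [v_2,v_3], [v_2,v_4], [v_2,v_5], [v_3,v_4], [v_3,v_5], [v_4,v_5]
  2-simplices (6): [v_0,v_1,v_2], [v_0,v_2,v_3], [v_1,v_2,v_4], [v_1,v_3,v_4], [v_2,v_3,v_5], [v_3,v_4,v_5]

giving chain groups C_0 ≅ Z^6, C_1 ≅ Z^12, C_2 ≅ Z^6.

The boundary map ∂_1: C_1 → C_0 sends each edge [p,q] (with p < q) to q − p. For instance
  ∂[v_1,v_4] = [v_4] − [v_1].
The resulting 6×12 matrix has rank 5, and its Smith normal form has invariant factors (1,1,1,1,1).

Boundary ∂_2: C_2 → C_1 sends each 2-simplex [p,q,r] to [q,r] − [p,r] + [p,q]. For instance
  ∂[v_0,v_2,v_3] = [v_2,v_3] − [v_0,v_3] + [v_0,v_2],
  ∂[v_0,v_1,v_2] = [v_1,v_2] − [v_0,v_2] + [v_0,v_1].
The resulting 12×6 matrix has rank 6, and its Smith normal form has invariant factors (1,1,1,1,1,1).

Reading off H_k = ker ∂_k / im ∂_{k+1}:

  H_1: rank ker ∂_1 − rank ∂_2 = (12 − 5) − 6 = 1, and the invariant factors of ∂_2 are all 1, so H_1 = Z.

(K is a triangulation of the cylinder S^1 x I.)

H_1 ≅ Z.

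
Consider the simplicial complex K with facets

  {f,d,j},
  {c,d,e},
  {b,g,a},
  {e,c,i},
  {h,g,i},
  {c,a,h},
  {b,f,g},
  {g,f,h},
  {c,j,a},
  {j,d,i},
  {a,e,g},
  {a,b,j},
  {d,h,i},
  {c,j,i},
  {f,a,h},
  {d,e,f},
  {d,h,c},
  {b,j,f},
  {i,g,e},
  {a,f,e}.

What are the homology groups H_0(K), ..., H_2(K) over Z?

H_0 ≅ Z,  H_1 ≅ Z ⊕ Z/2,  H_2 = 0.

Fix the vertex order a < b < c < d < e < f < g < h < i < j and write every simplex with vertices in increasing order. Then dim K = 2 and the simplices of K are:

  0-simplices (10): a, b, c, d, e, f, g, h, i, j
  1-simplices (30): ab, ac, ae, af, ag, ah, aj, bf, bg, bj, cd, ce, ch, ci, cj, de, df, dh, di, dj, ef, eg, ei, fg, fh, fj, gh, gi, hi, ij
  2-simplices (20): abg, abj, ach, acj, aef, aeg, afh, bfg, bfj, cde, cdh, cei, cij, def, dfj, dhi, dij, egi, fgh, ghi

Hence C_0 ≅ Z^10, C_1 ≅ Z^30, C_2 ≅ Z^20.

∂_1: C_1 → C_0 maps an edge to its endpoints' difference, ∂[p,q] = q − p. For instance
  ∂fj = j − f.
This gives a 10×30 integer matrix of rank 9; reducing to Smith normal form yields diagonal entries (1,1,1,1,1,1,1,1,1).

Boundary ∂_2: C_2 → C_1 sends each 2-simplex [p,q,r] to [q,r] − [p,r] + [p,q]. For instance
  ∂abj = bj − aj + ab,
  ∂cde = de − ce + cd.
This gives a 30×20 integer matrix of rank 20; reducing to Smith normal form yields diagonal entries (1,1,1,1,1,1,1,1,1,1,1,1,1,1,1,1,1,1,1,2).

Computing H_k = (kernel of ∂_k) / (image of ∂_{k+1}):

  H_0: rank C_0 − rank ∂_1 = 10 − 9 = 1, and the invariant factors of ∂_1 are all 1, so H_0 = Z.
  H_1: rank ker ∂_1 − rank ∂_2 = (30 − 9) − 20 = 1, and ∂_2 has invariant factor 2 > 1, so H_1 = Z ⊕ Z/2.
  H_2: rank ker ∂_2 − rank ∂_3 = (20 − 20) − 0 = 0, and there is no ∂_3, so H_2 = 0.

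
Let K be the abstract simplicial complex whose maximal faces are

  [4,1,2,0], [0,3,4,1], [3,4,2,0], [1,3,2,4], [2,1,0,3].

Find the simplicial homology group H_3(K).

H_3 ≅ Z.

We work with the vertex ordering 0 < 1 < 2 < 3 < 4. The simplices of K, each written with vertices in increasing order, are:

  0-simplices (5): [0], [1], [2], [3], [4]
  1-simplices (10): [0,1], [0,2], [0,3], [0,4], [1,2], [1,3], [1,4], [2,3], [2,4], [3,4]
  2-simplices (10): [0,1,2], [0,1,3], [0,1,4], [0,2,3], [0,2,4], [0,3,4], [1,2,3], [1,2,4], [1,3,4], [2,3,4]
  3-simplices (5): [0,1,2,3], [0,1,2,4], [0,1,3,4], [0,2,3,4], [1,2,3,4]

Hence C_0 ≅ Z^5, C_1 ≅ Z^10, C_2 ≅ Z^10, C_3 ≅ Z^5.

Boundary ∂_1: C_1 → C_0 sends each edge [p,q] (with p < q) to q − p.
This gives a 5×10 integer matrix of rank 4; reducing to Smith normal form yields diagonal entries (1,1,1,1).

∂_2: C_2 → C_1 acts by ∂[p,q,r] = [q,r] − [p,r] + [p,q]. For instance
  ∂[1,2,3] = [2,3] − [1,3] + [1,2],
  ∂[0,1,3] = [1,3] − [0,3] + [0,1].
The resulting 10×10 matrix has rank 6, and its Smith normal form has invariant factors (1,1,1,1,1,1).

Boundary ∂_3: C_3 → C_2 sends each 3-simplex σ to the alternating sum Σ_i (−1)^i (σ with its i-th vertex removed). For instance
  ∂[0,1,2,4] = [1,2,4] − [0,2,4] + [0,1,4] − [0,1,2],
  ∂[0,1,2,3] = [1,2,3] − [0,2,3] + [0,1,3] − [0,1,2].
The 10×5 boundary matrix has rank 4 and Smith normal form diag(1,1,1,1).

From H_k ≅ ker(∂_k) / im(∂_{k+1}) we obtain:

  H_3: rank ker ∂_3 − rank ∂_4 = (5 − 4) − 0 = 1, and there is no ∂_4, so H_3 = Z.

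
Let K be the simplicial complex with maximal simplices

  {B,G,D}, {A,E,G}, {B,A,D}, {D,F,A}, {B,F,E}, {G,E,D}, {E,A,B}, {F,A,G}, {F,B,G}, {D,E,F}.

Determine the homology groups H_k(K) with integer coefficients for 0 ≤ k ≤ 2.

Fix the vertex order A < B < D < E < F < G and write every simplex with vertices in increasing order. Then dim K = 2 and the simplices of K are:

  0-simplices (6): A, B, D, E, F, G
  1-simplices (15): AB, AD, AE, AF, AG, BD, BE, BF, BG, DE, DF, DG, EF, EG, FG
  2-simplices (10): ABD, ABE, ADF, AEG, AFG, BDG, BEF, BFG, DEF, DEG

giving chain groups C_0 ≅ Z^6, C_1 ≅ Z^15, C_2 ≅ Z^10.

∂_1: C_1 → C_0 maps an edge to its endpoints' difference, ∂[p,q] = q − p. For instance
  ∂DE = E − D.
The resulting 6×15 matrix has rank 5, and its Smith normal form has invariant factors (1,1,1,1,1).

Boundary ∂_2: C_2 → C_1 sends each 2-simplex [p,q,r] to [q,r] − [p,r] + [p,q]. For instance
  ∂ABD = BD − AD + AB,
  ∂DEG = EG − DG + DE.
The resulting 15×10 matrix has rank 10, and its Smith normal form has invariant factors (1,1,1,1,1,1,1,1,1,2).

From H_k ≅ ker(∂_k) / im(∂_{k+1}) we obtain:

  H_0: rank C_0 − rank ∂_1 = 6 − 5 = 1, and the invariant factors of ∂_1 are all 1, so H_0 = Z.
  H_1: rank ker ∂_1 − rank ∂_2 = (15 − 5) − 10 = 0, and ∂_2 has invariant factor 2 > 1, so H_1 = Z/2.
  H_2: rank ker ∂_2 − rank ∂_3 = (10 − 10) − 0 = 0, and there is no ∂_3, so H_2 = 0.

(K is a triangulation of the real projective plane RP^2.)

H_0 = Z,  H_1 = Z/2,  H_2 = 0.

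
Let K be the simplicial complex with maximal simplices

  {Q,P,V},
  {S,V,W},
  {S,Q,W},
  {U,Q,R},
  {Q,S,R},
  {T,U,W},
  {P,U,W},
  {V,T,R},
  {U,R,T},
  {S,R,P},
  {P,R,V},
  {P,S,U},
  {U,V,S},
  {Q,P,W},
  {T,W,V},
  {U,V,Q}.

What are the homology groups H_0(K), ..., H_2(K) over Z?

Fix the vertex order P < Q < R < S < T < U < V < W and write every simplex with vertices in increasing order. Then dim K = 2 and the simplices of K are:

  0-simplices (8): P, Q, R, S, T, U, V, W
  1-simplices (24): PQ, PR, PS, PU, PV, PW, QR, QS, QU, QV, QW, RS, RT, RU, RV, SU, SV, SW, TU, TV, TW, UV, UW, VW
  2-simplices (16): PQV, PQW, PRS, PRV, PSU, PUW, QRS, QRU, QSW, QUV, RTU, RTV, SUV, SVW, TUW, TVW

giving chain groups C_0 ≅ Z^8, C_1 ≅ Z^24, C_2 ≅ Z^16.

Boundary ∂_1: C_1 → C_0 is given by ∂[p,q] = [q] − [p]. For instance
  ∂QW = W − Q.
The 8×24 boundary matrix has rank 7 and Smith normal form diag(1,1,1,1,1,1,1).

∂_2: C_2 → C_1 sends each 2-simplex [p,q,r] to [q,r] − [p,r] + [p,q]. For instance
  ∂RTU = TU − RU + RT,
  ∂PUW = UW − PW + PU.
The 24×16 boundary matrix has rank 15 and Smith normal form diag(1,1,1,1,1,1,1,1,1,1,1,1,1,1,1).

Now H_k = ker ∂_k / im ∂_{k+1}, so:

  H_0: rank C_0 − rank ∂_1 = 8 − 7 = 1, and the invariant factors of ∂_1 are all 1, so H_0 = Z.
  H_1: rank ker ∂_1 − rank ∂_2 = (24 − 7) − 15 = 2, and the invariant factors of ∂_2 are all 1, so H_1 = Z^2.
  H_2: rank ker ∂_2 − rank ∂_3 = (16 − 15) − 0 = 1, and there is no ∂_3, so H_2 = Z.

H_0 = Z,  H_1 = Z^2,  H_2 = Z.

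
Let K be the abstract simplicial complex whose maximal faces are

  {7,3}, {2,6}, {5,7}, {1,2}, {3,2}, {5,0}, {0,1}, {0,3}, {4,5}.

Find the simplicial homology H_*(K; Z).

H_0 = Z,  H_1 = Z^2.

Fix the vertex order 0 < 1 < 2 < 3 < 4 < 5 < 6 < 7 and write every simplex with vertices in increasing order. Then dim K = 1 and the simplices of K are:

  0-simplices (8): [0], [1], [2], [3], [4], [5], [6], [7]
  1-simplices (9): [0,1], [0,3], [0,5], [1,2], [2,3], [2,6], [3,7], [4,5], [5,7]

giving chain groups C_0 ≅ Z^8, C_1 ≅ Z^9.

∂_1: C_1 → C_0 sends each edge [p,q] (with p < q) to q − p.
The resulting 8×9 matrix has rank 7, and its Smith normal form has invariant factors (1,1,1,1,1,1,1).

Now H_k = ker ∂_k / im ∂_{k+1}, so:

  H_0: rank C_0 − rank ∂_1 = 8 − 7 = 1, and the invariant factors of ∂_1 are all 1, so H_0 = Z.
  H_1: rank ker ∂_1 − rank ∂_2 = (9 − 7) − 0 = 2, and there is no ∂_2, so H_1 = Z^2.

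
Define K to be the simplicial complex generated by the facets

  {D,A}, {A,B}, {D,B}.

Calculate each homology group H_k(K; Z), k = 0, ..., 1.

We work with the vertex ordering A < B < D. The simplices of K, each written with vertices in increasing order, are:

  0-simplices (3): A, B, D
  1-simplices (3): AB, AD, BD

Hence C_0 ≅ Z^3, C_1 ≅ Z^3.

∂_1: C_1 → C_0 sends each edge [p,q] (with p < q) to q − p. For instance
  ∂AD = D − A.
The resulting 3×3 matrix has rank 2, and its Smith normal form has invariant factors (1,1).

Now H_k = ker ∂_k / im ∂_{k+1}, so:

  H_0: rank C_0 − rank ∂_1 = 3 − 2 = 1, and the invariant factors of ∂_1 are all 1, so H_0 ≅ Z.
  H_1: rank ker ∂_1 − rank ∂_2 = (3 − 2) − 0 = 1, and there is no ∂_2, so H_1 ≅ Z.

As a check, the Euler characteristic is 3 − 3 = 0, which agrees with 1 − 1 = 0.
(K is a triangulation of the circle S^1.)

H_0 = Z,  H_1 = Z.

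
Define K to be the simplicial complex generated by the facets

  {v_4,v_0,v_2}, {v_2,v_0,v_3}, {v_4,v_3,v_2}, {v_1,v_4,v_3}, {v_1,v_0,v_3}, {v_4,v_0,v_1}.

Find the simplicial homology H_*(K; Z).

Order the vertices as v_0 < v_1 < v_2 < v_3 < v_4. Listing each simplex with vertices in this order, K has dimension 2 with simplices:

  0-simplices (5): [v_0], [v_1], [v_2], [v_3], [v_4]
  1-simplices (9): [v_0,v_1], [v_0,v_2], [v_0,v_3], [v_0,v_4], [v_1,v_3], [v_1,v_4], [v_2,v_3], [v_2,v_4], [v_3,v_4]
  2-simplices (6): [v_0,v_1,v_3], [v_0,v_1,v_4], [v_0,v_2,v_3], [v_0,v_2,v_4], [v_1,v_3,v_4], [v_2,v_3,v_4]

giving chain groups C_0 ≅ Z^5, C_1 ≅ Z^9, C_2 ≅ Z^6.

The boundary map ∂_1: C_1 → C_0 sends each edge [p,q] (with p < q) to q − p. For instance
  ∂[v_0,v_2] = [v_2] − [v_0].
This gives a 5×9 integer matrix of rank 4; reducing to Smith normal form yields diagonal entries (1,1,1,1).

The boundary map ∂_2: C_2 → C_1 maps a triangle to the signed sum of its edges. For instance
  ∂[v_0,v_2,v_3] = [v_2,v_3] − [v_0,v_3] + [v_0,v_2],
  ∂[v_2,v_3,v_4] = [v_3,v_4] − [v_2,v_4] + [v_2,v_3].
This gives a 9×6 integer matrix of rank 5; reducing to Smith normal form yields diagonal entries (1,1,1,1,1).

From H_k ≅ ker(∂_k) / im(∂_{k+1}) we obtain:

  H_0: rank C_0 − rank ∂_1 = 5 − 4 = 1, and the invariant factors of ∂_1 are all 1, so H_0 ≅ Z.
  H_1: rank ker ∂_1 − rank ∂_2 = (9 − 4) − 5 = 0, and the invariant factors of ∂_2 are all 1, so H_1 ≅ 0.
  H_2: rank ker ∂_2 − rank ∂_3 = (6 − 5) − 0 = 1, and there is no ∂_3, so H_2 ≅ Z.

As a check, the Euler characteristic is 5 − 9 + 6 = 2, which agrees with 1 − 0 + 1 = 2.

H_0 ≅ Z,  H_1 = 0,  H_2 ≅ Z.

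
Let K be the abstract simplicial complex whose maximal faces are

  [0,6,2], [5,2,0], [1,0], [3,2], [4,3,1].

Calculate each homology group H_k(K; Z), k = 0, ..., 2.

H_0 = Z,  H_1 = Z,  H_2 = 0.

We work with the vertex ordering 0 < 1 < 2 < 3 < 4 < 5 < 6. The simplices of K, each written with vertices in increasing order, are:

  0-simplices (7): [0], [1], [2], [3], [4], [5], [6]
  1-simplices (10): [0,1], [0,2], [0,5], [0,6], [1,3], [1,4], [2,3], [2,5], [2,6], [3,4]
  2-simplices (3): [0,2,5], [0,2,6], [1,3,4]

Hence C_0 ≅ Z^7, C_1 ≅ Z^10, C_2 ≅ Z^3.

Boundary ∂_1: C_1 → C_0 is given by ∂[p,q] = [q] − [p]. For instance
  ∂[1,4] = [4] − [1].
As a 7×10 matrix over Z this has rank 6, with invariant factors (1,1,1,1,1,1).

The boundary map ∂_2: C_2 → C_1 sends each 2-simplex [p,q,r] to [q,r] − [p,r] + [p,q]. For instance
  ∂[1,3,4] = [3,4] − [1,4] + [1,3],
  ∂[0,2,5] = [2,5] − [0,5] + [0,2].
The resulting 10×3 matrix has rank 3, and its Smith normal form has invariant factors (1,1,1).

From H_k ≅ ker(∂_k) / im(∂_{k+1}) we obtain:

  H_0: rank C_0 − rank ∂_1 = 7 − 6 = 1, and the invariant factors of ∂_1 are all 1, so H_0 ≅ Z.
  H_1: rank ker ∂_1 − rank ∂_2 = (10 − 6) − 3 = 1, and the invariant factors of ∂_2 are all 1, so H_1 ≅ Z.
  H_2: rank ker ∂_2 − rank ∂_3 = (3 − 3) − 0 = 0, and there is no ∂_3, so H_2 ≅ 0.

As a check, the Euler characteristic is 7 − 10 + 3 = 0, which agrees with 1 − 1 + 0 = 0.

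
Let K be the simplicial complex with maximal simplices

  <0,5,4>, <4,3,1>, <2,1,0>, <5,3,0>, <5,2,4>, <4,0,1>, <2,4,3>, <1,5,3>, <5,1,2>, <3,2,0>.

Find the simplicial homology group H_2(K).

H_2 ≅ 0.

We work with the vertex ordering 0 < 1 < 2 < 3 < 4 < 5. The simplices of K, each written with vertices in increasing order, are:

  0-simplices (6): [0], [1], [2], [3], [4], [5]
  1-simplices (15): [0,1], [0,2], [0,3], [0,4], [0,5], [1,2], [1,3], [1,4], [1,5], [2,3], [2,4], [2,5], [3,4], [3,5], [4,5]
  2-simplices (10): [0,1,2], [0,1,4], [0,2,3], [0,3,5], [0,4,5], [1,2,5], [1,3,4], [1,3,5], [2,3,4], [2,4,5]

so the chain groups are C_0 ≅ Z^6, C_1 ≅ Z^15, C_2 ≅ Z^10.

∂_1: C_1 → C_0 sends each edge [p,q] (with p < q) to q − p.
As a 6×15 matrix over Z this has rank 5, with invariant factors (1,1,1,1,1).

The boundary map ∂_2: C_2 → C_1 sends each 2-simplex [p,q,r] to [q,r] − [p,r] + [p,q]. For instance
  ∂[0,1,4] = [1,4] − [0,4] + [0,1],
  ∂[0,4,5] = [4,5] − [0,5] + [0,4].
This gives a 15×10 integer matrix of rank 10; reducing to Smith normal form yields diagonal entries (1,1,1,1,1,1,1,1,1,2).

From H_k ≅ ker(∂_k) / im(∂_{k+1}) we obtain:

  H_2: rank ker ∂_2 − rank ∂_3 = (10 − 10) − 0 = 0, and there is no ∂_3, so H_2 = 0.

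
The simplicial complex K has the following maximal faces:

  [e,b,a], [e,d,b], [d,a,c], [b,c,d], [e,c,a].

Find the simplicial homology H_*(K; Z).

H_0 ≅ Z,  H_1 ≅ Z,  H_2 = 0.

Take the total order a < b < c < d < e on the vertex set. Then K (dimension 2) consists of the simplices:

  0-simplices (5): a, b, c, d, e
  1-simplices (10): ab, ac, ad, ae, bc, bd, be, cd, ce, de
  2-simplices (5): abe, acd, ace, bcd, bde

Hence C_0 ≅ Z^5, C_1 ≅ Z^10, C_2 ≅ Z^5.

The boundary map ∂_1: C_1 → C_0 is given by ∂[p,q] = [q] − [p].
As a 5×10 matrix over Z this has rank 4, with invariant factors (1,1,1,1).

The boundary map ∂_2: C_2 → C_1 maps a triangle to the signed sum of its edges. For instance
  ∂abe = be − ae + ab,
  ∂ace = ce − ae + ac.
As a 10×5 matrix over Z this has rank 5, with invariant factors (1,1,1,1,1).

Computing H_k = (kernel of ∂_k) / (image of ∂_{k+1}):

  H_0: rank C_0 − rank ∂_1 = 5 − 4 = 1, and the invariant factors of ∂_1 are all 1, so H_0 ≅ Z.
  H_1: rank ker ∂_1 − rank ∂_2 = (10 − 4) − 5 = 1, and the invariant factors of ∂_2 are all 1, so H_1 ≅ Z.
  H_2: rank ker ∂_2 − rank ∂_3 = (5 − 5) − 0 = 0, and there is no ∂_3, so H_2 ≅ 0.

(K is a triangulation of the Möbius band.)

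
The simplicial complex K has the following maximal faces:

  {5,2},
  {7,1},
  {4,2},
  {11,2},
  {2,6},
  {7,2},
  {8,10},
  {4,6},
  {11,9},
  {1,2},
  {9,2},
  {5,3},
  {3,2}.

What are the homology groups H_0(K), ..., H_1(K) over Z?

H_0 = Z^2,  H_1 = Z^4.

Order the vertices as 1 < 2 < 3 < 4 < 5 < 6 < 7 < 8 < 9 < 10 < 11. Listing each simplex with vertices in this order, K has dimension 1 with simplices:

  0-simplices (11): [1], [2], [3], [4], [5], [6], [7], [8], [9], [10], [11]
  1-simplices (13): [1,2], [1,7], [2,3], [2,4], [2,5], [2,6], [2,7], [2,9], [2,11], [3,5], [4,6], [8,10], [9,11]

so the chain groups are C_0 ≅ Z^11, C_1 ≅ Z^13.

The boundary map ∂_1: C_1 → C_0 is given by ∂[p,q] = [q] − [p].
This gives a 11×13 integer matrix of rank 9; reducing to Smith normal form yields diagonal entries (1,1,1,1,1,1,1,1,1).

Computing H_k = (kernel of ∂_k) / (image of ∂_{k+1}):

  H_0: rank C_0 − rank ∂_1 = 11 − 9 = 2, and the invariant factors of ∂_1 are all 1, so H_0 ≅ Z^2.
  H_1: rank ker ∂_1 − rank ∂_2 = (13 − 9) − 0 = 4, and there is no ∂_2, so H_1 ≅ Z^4.

(K is a triangulation of the disjoint union of a wedge of 4 circles and the 1-simplex.)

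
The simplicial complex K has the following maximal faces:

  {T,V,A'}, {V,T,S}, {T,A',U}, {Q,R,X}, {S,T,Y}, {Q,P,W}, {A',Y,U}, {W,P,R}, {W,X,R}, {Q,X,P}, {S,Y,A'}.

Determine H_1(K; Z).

We work with the vertex ordering P < Q < R < S < T < U < V < W < X < Y < A'. The simplices of K, each written with vertices in increasing order, are:

  0-simplices (11): [P], [Q], [R], [S], [T], [U], [V], [W], [X], [Y], [A']
  1-simplices (22): [P,Q], [P,R], [P,W], [P,X], [Q,R], [Q,W], [Q,X], [R,W], [R,X], [S,T], [S,V], [S,Y], [S,A'], [T,U], [T,V], [T,Y], [T,A'], [U,Y], [U,A'], [V,A'], [W,X], [Y,A']
  2-simplices (11): [P,Q,W], [P,Q,X], [P,R,W], [Q,R,X], [R,W,X], [S,T,V], [S,T,Y], [S,Y,A'], [T,U,A'], [T,V,A'], [U,Y,A']

so the chain groups are C_0 ≅ Z^11, C_1 ≅ Z^22, C_2 ≅ Z^11.

The boundary map ∂_1: C_1 → C_0 is given by ∂[p,q] = [q] − [p]. For instance
  ∂[T,V] = [V] − [T].
The resulting 11×22 matrix has rank 9, and its Smith normal form has invariant factors (1,1,1,1,1,1,1,1,1).

Boundary ∂_2: C_2 → C_1 acts by ∂[p,q,r] = [q,r] − [p,r] + [p,q]. For instance
  ∂[S,T,V] = [T,V] − [S,V] + [S,T],
  ∂[T,V,A'] = [V,A'] − [T,A'] + [T,V].
The 22×11 boundary matrix has rank 11 and Smith normal form diag(1,1,1,1,1,1,1,1,1,1,1).

From H_k ≅ ker(∂_k) / im(∂_{k+1}) we obtain:

  H_1: rank ker ∂_1 − rank ∂_2 = (22 − 9) − 11 = 2, and the invariant factors of ∂_2 are all 1, so H_1 ≅ Z^2.

H_1 = Z^2.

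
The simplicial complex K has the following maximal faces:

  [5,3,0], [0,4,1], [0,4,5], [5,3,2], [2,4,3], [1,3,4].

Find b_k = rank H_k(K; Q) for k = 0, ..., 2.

b_0 = 1, b_1 = 1, b_2 = 0.

Order the vertices as 0 < 1 < 2 < 3 < 4 < 5. Listing each simplex with vertices in this order, K has dimension 2 with simplices:

  0-simplices (6): [0], [1], [2], [3], [4], [5]
  1-simplices (12): [0,1], [0,3], [0,4], [0,5], [1,3], [1,4], [2,3], [2,4], [2,5], [3,4], [3,5], [4,5]
  2-simplices (6): [0,1,4], [0,3,5], [0,4,5], [1,3,4], [2,3,4], [2,3,5]

giving chain groups C_0 ≅ Z^6, C_1 ≅ Z^12, C_2 ≅ Z^6.

The boundary map ∂_1: C_1 → C_0 is given by ∂[p,q] = [q] − [p]. For instance
  ∂[2,3] = [3] − [2].
The 6×12 boundary matrix has rank 5 and Smith normal form diag(1,1,1,1,1).

The boundary map ∂_2: C_2 → C_1 sends each 2-simplex [p,q,r] to [q,r] − [p,r] + [p,q]. For instance
  ∂[2,3,4] = [3,4] − [2,4] + [2,3],
  ∂[0,1,4] = [1,4] − [0,4] + [0,1].
This gives a 12×6 integer matrix of rank 6; reducing to Smith normal form yields diagonal entries (1,1,1,1,1,1).

From H_k ≅ ker(∂_k) / im(∂_{k+1}) we obtain:

  H_0: rank C_0 − rank ∂_1 = 6 − 5 = 1, and the invariant factors of ∂_1 are all 1, so H_0 = Z.
  H_1: rank ker ∂_1 − rank ∂_2 = (12 − 5) − 6 = 1, and the invariant factors of ∂_2 are all 1, so H_1 = Z.
  H_2: rank ker ∂_2 − rank ∂_3 = (6 − 6) − 0 = 0, and there is no ∂_3, so H_2 = 0.

(K is a triangulation of the cylinder S^1 x I.)

Hence the Betti numbers are b_0 = 1, b_1 = 1, b_2 = 0.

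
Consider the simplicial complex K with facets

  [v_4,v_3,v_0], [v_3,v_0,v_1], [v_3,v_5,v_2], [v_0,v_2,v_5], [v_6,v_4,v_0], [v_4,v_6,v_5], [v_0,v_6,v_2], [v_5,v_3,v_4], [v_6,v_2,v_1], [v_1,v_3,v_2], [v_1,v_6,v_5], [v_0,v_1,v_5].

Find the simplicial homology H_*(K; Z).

Take the total order v_0 < v_1 < v_2 < v_3 < v_4 < v_5 < v_6 on the vertex set. Then K (dimension 2) consists of the simplices:

  0-simplices (7): [v_0], [v_1], [v_2], [v_3], [v_4], [v_5], [v_6]
  1-simplices (18): (18 of them)
  2-simplices (12): (12 of them)

giving chain groups C_0 ≅ Z^7, C_1 ≅ Z^18, C_2 ≅ Z^12.

∂_1: C_1 → C_0 is given by ∂[p,q] = [q] − [p]. For instance
  ∂[v_0,v_5] = [v_5] − [v_0].
The resulting 7×18 matrix has rank 6, and its Smith normal form has invariant factors (1,1,1,1,1,1).

The boundary map ∂_2: C_2 → C_1 acts by ∂[p,q,r] = [q,r] − [p,r] + [p,q]. For instance
  ∂[v_1,v_2,v_6] = [v_2,v_6] − [v_1,v_6] + [v_1,v_2],
  ∂[v_0,v_2,v_5] = [v_2,v_5] − [v_0,v_5] + [v_0,v_2].
The 18×12 boundary matrix has rank 12 and Smith normal form diag(1,1,1,1,1,1,1,1,1,1,1,2).

From H_k ≅ ker(∂_k) / im(∂_{k+1}) we obtain:

  H_0: rank C_0 − rank ∂_1 = 7 − 6 = 1, and the invariant factors of ∂_1 are all 1, so H_0 = Z.
  H_1: rank ker ∂_1 − rank ∂_2 = (18 − 6) − 12 = 0, and ∂_2 has invariant factor 2 > 1, so H_1 = Z/2.
  H_2: rank ker ∂_2 − rank ∂_3 = (12 − 12) − 0 = 0, and there is no ∂_3, so H_2 = 0.

H_0 ≅ Z,  H_1 ≅ Z/2,  H_2 = 0.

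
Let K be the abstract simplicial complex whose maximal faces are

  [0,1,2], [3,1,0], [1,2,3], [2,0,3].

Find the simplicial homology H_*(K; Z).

H_0 ≅ Z,  H_1 = 0,  H_2 ≅ Z.

Fix the vertex order 0 < 1 < 2 < 3 and write every simplex with vertices in increasing order. Then dim K = 2 and the simplices of K are:

  0-simplices (4): [0], [1], [2], [3]
  1-simplices (6): [0,1], [0,2], [0,3], [1,2], [1,3], [2,3]
  2-simplices (4): [0,1,2], [0,1,3], [0,2,3], [1,2,3]

so the chain groups are C_0 ≅ Z^4, C_1 ≅ Z^6, C_2 ≅ Z^4.

The boundary map ∂_1: C_1 → C_0 is given by ∂[p,q] = [q] − [p]. For instance
  ∂[0,3] = [3] − [0].
This gives a 4×6 integer matrix of rank 3; reducing to Smith normal form yields diagonal entries (1,1,1).

The boundary map ∂_2: C_2 → C_1 sends each 2-simplex [p,q,r] to [q,r] − [p,r] + [p,q]. For instance
  ∂[0,2,3] = [2,3] − [0,3] + [0,2],
  ∂[1,2,3] = [2,3] − [1,3] + [1,2].
The 6×4 boundary matrix has rank 3 and Smith normal form diag(1,1,1).

Reading off H_k = ker ∂_k / im ∂_{k+1}:

  H_0: rank C_0 − rank ∂_1 = 4 − 3 = 1, and the invariant factors of ∂_1 are all 1, so H_0 = Z.
  H_1: rank ker ∂_1 − rank ∂_2 = (6 − 3) − 3 = 0, and the invariant factors of ∂_2 are all 1, so H_1 = 0.
  H_2: rank ker ∂_2 − rank ∂_3 = (4 − 3) − 0 = 1, and there is no ∂_3, so H_2 = Z.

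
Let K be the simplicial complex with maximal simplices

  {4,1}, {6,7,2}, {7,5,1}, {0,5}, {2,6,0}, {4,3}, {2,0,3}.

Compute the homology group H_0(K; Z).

Fix the vertex order 0 < 1 < 2 < 3 < 4 < 5 < 6 < 7 and write every simplex with vertices in increasing order. Then dim K = 2 and the simplices of K are:

  0-simplices (8): [0], [1], [2], [3], [4], [5], [6], [7]
  1-simplices (13): [0,2], [0,3], [0,5], [0,6], [1,4], [1,5], [1,7], [2,3], [2,6], [2,7], [3,4], [5,7], [6,7]
  2-simplices (4): [0,2,3], [0,2,6], [1,5,7], [2,6,7]

so the chain groups are C_0 ≅ Z^8, C_1 ≅ Z^13, C_2 ≅ Z^4.

The boundary map ∂_1: C_1 → C_0 sends each edge [p,q] (with p < q) to q − p. For instance
  ∂[3,4] = [4] − [3].
The resulting 8×13 matrix has rank 7, and its Smith normal form has invariant factors (1,1,1,1,1,1,1).

Boundary ∂_2: C_2 → C_1 maps a triangle to the signed sum of its edges. For instance
  ∂[2,6,7] = [6,7] − [2,7] + [2,6],
  ∂[1,5,7] = [5,7] − [1,7] + [1,5].
This gives a 13×4 integer matrix of rank 4; reducing to Smith normal form yields diagonal entries (1,1,1,1).

Now H_k = ker ∂_k / im ∂_{k+1}, so:

  H_0: rank C_0 − rank ∂_1 = 8 − 7 = 1, and the invariant factors of ∂_1 are all 1, so H_0 ≅ Z.

H_0 = Z.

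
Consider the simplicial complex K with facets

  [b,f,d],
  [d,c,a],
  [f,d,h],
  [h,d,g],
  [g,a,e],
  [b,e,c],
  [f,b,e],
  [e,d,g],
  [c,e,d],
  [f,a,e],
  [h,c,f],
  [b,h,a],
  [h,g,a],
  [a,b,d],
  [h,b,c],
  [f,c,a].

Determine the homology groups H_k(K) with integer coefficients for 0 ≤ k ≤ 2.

Order the vertices as a < b < c < d < e < f < g < h. Listing each simplex with vertices in this order, K has dimension 2 with simplices:

  0-simplices (8): a, b, c, d, e, f, g, h
  1-simplices (24): ab, ac, ad, ae, af, ag, ah, bc, bd, be, bf, bh, cd, ce, cf, ch, de, df, dg, dh, ef, eg, fh, gh
  2-simplices (16): abd, abh, acd, acf, aef, aeg, agh, bce, bch, bdf, bef, cde, cfh, deg, dfh, dgh

Hence C_0 ≅ Z^8, C_1 ≅ Z^24, C_2 ≅ Z^16.

Boundary ∂_1: C_1 → C_0 is given by ∂[p,q] = [q] − [p].
The resulting 8×24 matrix has rank 7, and its Smith normal form has invariant factors (1,1,1,1,1,1,1).

∂_2: C_2 → C_1 maps a triangle to the signed sum of its edges. For instance
  ∂acd = cd − ad + ac,
  ∂dfh = fh − dh + df.
This gives a 24×16 integer matrix of rank 15; reducing to Smith normal form yields diagonal entries (1,1,1,1,1,1,1,1,1,1,1,1,1,1,1).

Reading off H_k = ker ∂_k / im ∂_{k+1}:

  H_0: rank C_0 − rank ∂_1 = 8 − 7 = 1, and the invariant factors of ∂_1 are all 1, so H_0 ≅ Z.
  H_1: rank ker ∂_1 − rank ∂_2 = (24 − 7) − 15 = 2, and the invariant factors of ∂_2 are all 1, so H_1 ≅ Z^2.
  H_2: rank ker ∂_2 − rank ∂_3 = (16 − 15) − 0 = 1, and there is no ∂_3, so H_2 ≅ Z.

(K is a triangulation of the torus T^2.)

H_0 ≅ Z,  H_1 ≅ Z^2,  H_2 ≅ Z.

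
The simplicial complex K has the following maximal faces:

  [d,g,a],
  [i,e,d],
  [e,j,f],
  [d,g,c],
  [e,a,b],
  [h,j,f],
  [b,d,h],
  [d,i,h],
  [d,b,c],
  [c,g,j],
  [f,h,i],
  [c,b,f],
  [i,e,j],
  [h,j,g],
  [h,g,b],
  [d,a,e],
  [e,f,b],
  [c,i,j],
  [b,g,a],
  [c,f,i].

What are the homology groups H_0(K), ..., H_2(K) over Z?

We work with the vertex ordering a < b < c < d < e < f < g < h < i < j. The simplices of K, each written with vertices in increasing order, are:

  0-simplices (10): a, b, c, d, e, f, g, h, i, j
  1-simplices (30): ab, ad, ae, ag, bc, bd, be, bf, bg, bh, cd, cf, cg, ci, cj, de, dg, dh, di, ef, ei, ej, fh, fi, fj, gh, gj, hi, hj, ij
  2-simplices (20): abe, abg, ade, adg, bcd, bcf, bdh, bef, bgh, cdg, cfi, cgj, cij, dei, dhi, efj, eij, fhi, fhj, ghj

Hence C_0 ≅ Z^10, C_1 ≅ Z^30, C_2 ≅ Z^20.

∂_1: C_1 → C_0 is given by ∂[p,q] = [q] − [p].
As a 10×30 matrix over Z this has rank 9, with invariant factors (1,1,1,1,1,1,1,1,1).

The boundary map ∂_2: C_2 → C_1 acts by ∂[p,q,r] = [q,r] − [p,r] + [p,q]. For instance
  ∂abg = bg − ag + ab,
  ∂cgj = gj − cj + cg.
The resulting 30×20 matrix has rank 20, and its Smith normal form has invariant factors (1,1,1,1,1,1,1,1,1,1,1,1,1,1,1,1,1,1,1,2).

From H_k ≅ ker(∂_k) / im(∂_{k+1}) we obtain:

  H_0: rank C_0 − rank ∂_1 = 10 − 9 = 1, and the invariant factors of ∂_1 are all 1, so H_0 = Z.
  H_1: rank ker ∂_1 − rank ∂_2 = (30 − 9) − 20 = 1, and ∂_2 has invariant factor 2 > 1, so H_1 = Z ⊕ Z/2.
  H_2: rank ker ∂_2 − rank ∂_3 = (20 − 20) − 0 = 0, and there is no ∂_3, so H_2 = 0.

As a check, the Euler characteristic is 10 − 30 + 20 = 0, which agrees with 1 − 1 + 0 = 0.
(K is a triangulation of the Klein bottle.)

H_0 ≅ Z,  H_1 ≅ Z ⊕ Z/2,  H_2 = 0.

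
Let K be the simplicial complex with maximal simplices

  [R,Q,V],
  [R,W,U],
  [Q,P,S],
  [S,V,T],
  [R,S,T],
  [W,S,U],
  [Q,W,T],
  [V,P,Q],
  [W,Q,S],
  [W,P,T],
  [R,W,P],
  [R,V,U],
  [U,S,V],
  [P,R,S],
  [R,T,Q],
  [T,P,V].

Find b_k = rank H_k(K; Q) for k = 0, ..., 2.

b_0 = 1, b_1 = 2, b_2 = 1.

Order the vertices as P < Q < R < S < T < U < V < W. Listing each simplex with vertices in this order, K has dimension 2 with simplices:

  0-simplices (8): P, Q, R, S, T, U, V, W
  1-simplices (24): PQ, PR, PS, PT, PV, PW, QR, QS, QT, QV, QW, RS, RT, RU, RV, RW, ST, SU, SV, SW, TV, TW, UV, UW
  2-simplices (16): PQS, PQV, PRS, PRW, PTV, PTW, QRT, QRV, QSW, QTW, RST, RUV, RUW, STV, SUV, SUW

so the chain groups are C_0 ≅ Z^8, C_1 ≅ Z^24, C_2 ≅ Z^16.

Boundary ∂_1: C_1 → C_0 sends each edge [p,q] (with p < q) to q − p.
This gives a 8×24 integer matrix of rank 7; reducing to Smith normal form yields diagonal entries (1,1,1,1,1,1,1).

Boundary ∂_2: C_2 → C_1 maps a triangle to the signed sum of its edges. For instance
  ∂RUV = UV − RV + RU,
  ∂RUW = UW − RW + RU.
The 24×16 boundary matrix has rank 15 and Smith normal form diag(1,1,1,1,1,1,1,1,1,1,1,1,1,1,1).

Computing H_k = (kernel of ∂_k) / (image of ∂_{k+1}):

  H_0: rank C_0 − rank ∂_1 = 8 − 7 = 1, and the invariant factors of ∂_1 are all 1, so H_0 ≅ Z.
  H_1: rank ker ∂_1 − rank ∂_2 = (24 − 7) − 15 = 2, and the invariant factors of ∂_2 are all 1, so H_1 ≅ Z^2.
  H_2: rank ker ∂_2 − rank ∂_3 = (16 − 15) − 0 = 1, and there is no ∂_3, so H_2 ≅ Z.

As a check, the Euler characteristic is 8 − 24 + 16 = 0, which agrees with 1 − 2 + 1 = 0.
(K is a triangulation of the torus T^2.)

Hence the Betti numbers are b_0 = 1, b_1 = 2, b_2 = 1.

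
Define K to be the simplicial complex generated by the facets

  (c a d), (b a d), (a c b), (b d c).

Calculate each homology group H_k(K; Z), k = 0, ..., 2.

K has 4 vertices, 6 edges, 4 triangles.
rank ∂_0 = 0, rank ∂_1 = 3 ⇒ b_0 = 4 − 0 − 3 = 1; all invariant factors of ∂_1 are 1 so no torsion. So H_0 ≅ Z.
rank ∂_1 = 3, rank ∂_2 = 3 ⇒ b_1 = 6 − 3 − 3 = 0; all invariant factors of ∂_2 are 1 so no torsion. So H_1 ≅ 0.
rank ∂_2 = 3, rank ∂_3 = 0 ⇒ b_2 = 4 − 3 − 0 = 1. So H_2 ≅ Z.

H_0 ≅ Z,  H_1 = 0,  H_2 ≅ Z.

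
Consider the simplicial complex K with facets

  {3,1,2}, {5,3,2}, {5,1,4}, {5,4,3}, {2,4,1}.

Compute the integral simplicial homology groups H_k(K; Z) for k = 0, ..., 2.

Take the total order 1 < 2 < 3 < 4 < 5 on the vertex set. Then K (dimension 2) consists of the simplices:

  0-simplices (5): [1], [2], [3], [4], [5]
  1-simplices (10): [1,2], [1,3], [1,4], [1,5], [2,3], [2,4], [2,5], [3,4], [3,5], [4,5]
  2-simplices (5): [1,2,3], [1,2,4], [1,4,5], [2,3,5], [3,4,5]

so the chain groups are C_0 ≅ Z^5, C_1 ≅ Z^10, C_2 ≅ Z^5.

Boundary ∂_1: C_1 → C_0 is given by ∂[p,q] = [q] − [p].
The resulting 5×10 matrix has rank 4, and its Smith normal form has invariant factors (1,1,1,1).

Boundary ∂_2: C_2 → C_1 sends each 2-simplex [p,q,r] to [q,r] − [p,r] + [p,q]. For instance
  ∂[1,4,5] = [4,5] − [1,5] + [1,4],
  ∂[3,4,5] = [4,5] − [3,5] + [3,4].
The resulting 10×5 matrix has rank 5, and its Smith normal form has invariant factors (1,1,1,1,1).

Now H_k = ker ∂_k / im ∂_{k+1}, so:

  H_0: rank C_0 − rank ∂_1 = 5 − 4 = 1, and the invariant factors of ∂_1 are all 1, so H_0 = Z.
  H_1: rank ker ∂_1 − rank ∂_2 = (10 − 4) − 5 = 1, and the invariant factors of ∂_2 are all 1, so H_1 = Z.
  H_2: rank ker ∂_2 − rank ∂_3 = (5 − 5) − 0 = 0, and there is no ∂_3, so H_2 = 0.

As a check, the Euler characteristic is 5 − 10 + 5 = 0, which agrees with 1 − 1 + 0 = 0.

H_0 ≅ Z,  H_1 ≅ Z,  H_2 = 0.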